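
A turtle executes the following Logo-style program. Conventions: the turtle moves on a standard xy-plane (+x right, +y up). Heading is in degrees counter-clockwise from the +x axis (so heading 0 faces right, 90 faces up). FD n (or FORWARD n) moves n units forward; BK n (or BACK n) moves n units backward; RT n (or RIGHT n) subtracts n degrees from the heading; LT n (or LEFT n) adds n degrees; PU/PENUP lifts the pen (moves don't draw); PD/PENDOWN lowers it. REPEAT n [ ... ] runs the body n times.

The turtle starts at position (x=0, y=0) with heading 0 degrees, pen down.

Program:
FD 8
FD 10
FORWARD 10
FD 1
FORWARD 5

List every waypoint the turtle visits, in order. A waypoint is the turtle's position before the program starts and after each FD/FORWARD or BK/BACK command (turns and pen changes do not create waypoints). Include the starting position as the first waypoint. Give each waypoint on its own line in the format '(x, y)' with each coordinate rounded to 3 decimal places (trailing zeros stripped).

Executing turtle program step by step:
Start: pos=(0,0), heading=0, pen down
FD 8: (0,0) -> (8,0) [heading=0, draw]
FD 10: (8,0) -> (18,0) [heading=0, draw]
FD 10: (18,0) -> (28,0) [heading=0, draw]
FD 1: (28,0) -> (29,0) [heading=0, draw]
FD 5: (29,0) -> (34,0) [heading=0, draw]
Final: pos=(34,0), heading=0, 5 segment(s) drawn
Waypoints (6 total):
(0, 0)
(8, 0)
(18, 0)
(28, 0)
(29, 0)
(34, 0)

Answer: (0, 0)
(8, 0)
(18, 0)
(28, 0)
(29, 0)
(34, 0)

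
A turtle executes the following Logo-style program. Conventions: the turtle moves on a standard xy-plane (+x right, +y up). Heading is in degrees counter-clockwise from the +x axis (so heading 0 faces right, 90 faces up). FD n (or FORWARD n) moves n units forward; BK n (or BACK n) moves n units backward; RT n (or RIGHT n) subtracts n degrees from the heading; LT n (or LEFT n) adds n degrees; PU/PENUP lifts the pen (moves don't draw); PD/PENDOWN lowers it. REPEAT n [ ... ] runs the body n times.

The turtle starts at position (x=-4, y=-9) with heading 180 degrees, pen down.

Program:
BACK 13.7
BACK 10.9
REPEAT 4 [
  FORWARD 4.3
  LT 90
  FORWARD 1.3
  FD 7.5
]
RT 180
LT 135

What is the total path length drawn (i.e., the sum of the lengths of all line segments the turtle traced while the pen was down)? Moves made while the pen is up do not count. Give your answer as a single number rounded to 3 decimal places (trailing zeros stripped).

Answer: 77

Derivation:
Executing turtle program step by step:
Start: pos=(-4,-9), heading=180, pen down
BK 13.7: (-4,-9) -> (9.7,-9) [heading=180, draw]
BK 10.9: (9.7,-9) -> (20.6,-9) [heading=180, draw]
REPEAT 4 [
  -- iteration 1/4 --
  FD 4.3: (20.6,-9) -> (16.3,-9) [heading=180, draw]
  LT 90: heading 180 -> 270
  FD 1.3: (16.3,-9) -> (16.3,-10.3) [heading=270, draw]
  FD 7.5: (16.3,-10.3) -> (16.3,-17.8) [heading=270, draw]
  -- iteration 2/4 --
  FD 4.3: (16.3,-17.8) -> (16.3,-22.1) [heading=270, draw]
  LT 90: heading 270 -> 0
  FD 1.3: (16.3,-22.1) -> (17.6,-22.1) [heading=0, draw]
  FD 7.5: (17.6,-22.1) -> (25.1,-22.1) [heading=0, draw]
  -- iteration 3/4 --
  FD 4.3: (25.1,-22.1) -> (29.4,-22.1) [heading=0, draw]
  LT 90: heading 0 -> 90
  FD 1.3: (29.4,-22.1) -> (29.4,-20.8) [heading=90, draw]
  FD 7.5: (29.4,-20.8) -> (29.4,-13.3) [heading=90, draw]
  -- iteration 4/4 --
  FD 4.3: (29.4,-13.3) -> (29.4,-9) [heading=90, draw]
  LT 90: heading 90 -> 180
  FD 1.3: (29.4,-9) -> (28.1,-9) [heading=180, draw]
  FD 7.5: (28.1,-9) -> (20.6,-9) [heading=180, draw]
]
RT 180: heading 180 -> 0
LT 135: heading 0 -> 135
Final: pos=(20.6,-9), heading=135, 14 segment(s) drawn

Segment lengths:
  seg 1: (-4,-9) -> (9.7,-9), length = 13.7
  seg 2: (9.7,-9) -> (20.6,-9), length = 10.9
  seg 3: (20.6,-9) -> (16.3,-9), length = 4.3
  seg 4: (16.3,-9) -> (16.3,-10.3), length = 1.3
  seg 5: (16.3,-10.3) -> (16.3,-17.8), length = 7.5
  seg 6: (16.3,-17.8) -> (16.3,-22.1), length = 4.3
  seg 7: (16.3,-22.1) -> (17.6,-22.1), length = 1.3
  seg 8: (17.6,-22.1) -> (25.1,-22.1), length = 7.5
  seg 9: (25.1,-22.1) -> (29.4,-22.1), length = 4.3
  seg 10: (29.4,-22.1) -> (29.4,-20.8), length = 1.3
  seg 11: (29.4,-20.8) -> (29.4,-13.3), length = 7.5
  seg 12: (29.4,-13.3) -> (29.4,-9), length = 4.3
  seg 13: (29.4,-9) -> (28.1,-9), length = 1.3
  seg 14: (28.1,-9) -> (20.6,-9), length = 7.5
Total = 77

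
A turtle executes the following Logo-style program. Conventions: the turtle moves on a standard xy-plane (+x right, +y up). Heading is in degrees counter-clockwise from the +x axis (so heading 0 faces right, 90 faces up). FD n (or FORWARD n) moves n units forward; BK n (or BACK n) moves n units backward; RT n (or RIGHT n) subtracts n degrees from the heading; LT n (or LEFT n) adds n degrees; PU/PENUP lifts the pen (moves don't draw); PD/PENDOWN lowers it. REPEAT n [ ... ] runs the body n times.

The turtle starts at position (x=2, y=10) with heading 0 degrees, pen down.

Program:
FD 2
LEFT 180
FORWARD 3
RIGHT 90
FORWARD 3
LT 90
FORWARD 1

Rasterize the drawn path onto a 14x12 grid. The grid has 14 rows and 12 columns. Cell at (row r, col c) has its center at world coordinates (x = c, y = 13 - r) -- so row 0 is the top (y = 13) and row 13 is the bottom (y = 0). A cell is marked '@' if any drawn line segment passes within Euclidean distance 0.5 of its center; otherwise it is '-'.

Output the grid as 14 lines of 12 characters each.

Segment 0: (2,10) -> (4,10)
Segment 1: (4,10) -> (1,10)
Segment 2: (1,10) -> (1,13)
Segment 3: (1,13) -> (0,13)

Answer: @@----------
-@----------
-@----------
-@@@@-------
------------
------------
------------
------------
------------
------------
------------
------------
------------
------------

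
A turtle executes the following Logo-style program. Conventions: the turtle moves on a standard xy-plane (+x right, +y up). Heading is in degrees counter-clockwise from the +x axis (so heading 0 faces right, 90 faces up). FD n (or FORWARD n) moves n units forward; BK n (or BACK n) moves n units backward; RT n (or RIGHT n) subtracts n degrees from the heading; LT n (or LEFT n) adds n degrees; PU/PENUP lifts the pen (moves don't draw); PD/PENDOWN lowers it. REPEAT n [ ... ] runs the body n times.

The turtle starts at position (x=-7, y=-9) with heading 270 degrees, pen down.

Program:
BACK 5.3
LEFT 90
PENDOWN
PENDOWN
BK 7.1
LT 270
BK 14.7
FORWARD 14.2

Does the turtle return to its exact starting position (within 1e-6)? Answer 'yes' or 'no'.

Answer: no

Derivation:
Executing turtle program step by step:
Start: pos=(-7,-9), heading=270, pen down
BK 5.3: (-7,-9) -> (-7,-3.7) [heading=270, draw]
LT 90: heading 270 -> 0
PD: pen down
PD: pen down
BK 7.1: (-7,-3.7) -> (-14.1,-3.7) [heading=0, draw]
LT 270: heading 0 -> 270
BK 14.7: (-14.1,-3.7) -> (-14.1,11) [heading=270, draw]
FD 14.2: (-14.1,11) -> (-14.1,-3.2) [heading=270, draw]
Final: pos=(-14.1,-3.2), heading=270, 4 segment(s) drawn

Start position: (-7, -9)
Final position: (-14.1, -3.2)
Distance = 9.168; >= 1e-6 -> NOT closed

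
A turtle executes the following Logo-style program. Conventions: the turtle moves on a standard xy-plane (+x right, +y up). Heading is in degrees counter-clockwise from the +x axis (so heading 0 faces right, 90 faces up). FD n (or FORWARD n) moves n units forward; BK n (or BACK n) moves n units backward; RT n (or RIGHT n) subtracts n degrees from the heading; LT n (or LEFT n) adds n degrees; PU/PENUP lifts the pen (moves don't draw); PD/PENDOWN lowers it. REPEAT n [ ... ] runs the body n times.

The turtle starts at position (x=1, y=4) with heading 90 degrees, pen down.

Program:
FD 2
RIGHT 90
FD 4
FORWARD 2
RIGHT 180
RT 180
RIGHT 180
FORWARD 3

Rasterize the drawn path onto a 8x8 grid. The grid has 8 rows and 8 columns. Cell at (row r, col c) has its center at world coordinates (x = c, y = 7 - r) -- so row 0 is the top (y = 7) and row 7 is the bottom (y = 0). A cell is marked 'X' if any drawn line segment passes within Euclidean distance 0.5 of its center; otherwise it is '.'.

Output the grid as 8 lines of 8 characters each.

Segment 0: (1,4) -> (1,6)
Segment 1: (1,6) -> (5,6)
Segment 2: (5,6) -> (7,6)
Segment 3: (7,6) -> (4,6)

Answer: ........
.XXXXXXX
.X......
.X......
........
........
........
........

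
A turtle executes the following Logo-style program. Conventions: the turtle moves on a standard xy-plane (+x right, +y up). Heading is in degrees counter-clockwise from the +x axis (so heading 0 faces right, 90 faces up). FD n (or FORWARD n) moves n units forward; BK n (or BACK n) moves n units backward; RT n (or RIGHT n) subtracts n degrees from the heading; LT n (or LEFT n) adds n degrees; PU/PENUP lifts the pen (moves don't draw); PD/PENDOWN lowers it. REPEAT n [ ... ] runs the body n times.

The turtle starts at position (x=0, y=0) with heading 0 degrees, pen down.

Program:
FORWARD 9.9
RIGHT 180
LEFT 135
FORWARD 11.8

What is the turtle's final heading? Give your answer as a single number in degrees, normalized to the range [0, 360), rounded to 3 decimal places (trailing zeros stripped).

Executing turtle program step by step:
Start: pos=(0,0), heading=0, pen down
FD 9.9: (0,0) -> (9.9,0) [heading=0, draw]
RT 180: heading 0 -> 180
LT 135: heading 180 -> 315
FD 11.8: (9.9,0) -> (18.244,-8.344) [heading=315, draw]
Final: pos=(18.244,-8.344), heading=315, 2 segment(s) drawn

Answer: 315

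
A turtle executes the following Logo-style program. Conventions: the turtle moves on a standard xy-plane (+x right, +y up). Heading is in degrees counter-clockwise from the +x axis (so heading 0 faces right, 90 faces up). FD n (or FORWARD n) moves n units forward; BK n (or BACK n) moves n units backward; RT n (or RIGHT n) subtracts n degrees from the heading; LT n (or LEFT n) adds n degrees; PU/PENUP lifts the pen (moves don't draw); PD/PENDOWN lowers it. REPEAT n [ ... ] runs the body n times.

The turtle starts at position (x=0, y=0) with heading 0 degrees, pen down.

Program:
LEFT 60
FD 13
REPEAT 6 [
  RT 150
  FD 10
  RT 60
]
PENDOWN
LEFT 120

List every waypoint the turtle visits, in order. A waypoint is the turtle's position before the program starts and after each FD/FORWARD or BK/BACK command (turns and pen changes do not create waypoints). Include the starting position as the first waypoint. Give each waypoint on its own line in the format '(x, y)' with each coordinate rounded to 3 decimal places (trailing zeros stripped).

Answer: (0, 0)
(6.5, 11.258)
(6.5, 1.258)
(11.5, 9.919)
(2.84, 4.919)
(12.84, 4.919)
(4.179, 9.919)
(9.179, 1.258)

Derivation:
Executing turtle program step by step:
Start: pos=(0,0), heading=0, pen down
LT 60: heading 0 -> 60
FD 13: (0,0) -> (6.5,11.258) [heading=60, draw]
REPEAT 6 [
  -- iteration 1/6 --
  RT 150: heading 60 -> 270
  FD 10: (6.5,11.258) -> (6.5,1.258) [heading=270, draw]
  RT 60: heading 270 -> 210
  -- iteration 2/6 --
  RT 150: heading 210 -> 60
  FD 10: (6.5,1.258) -> (11.5,9.919) [heading=60, draw]
  RT 60: heading 60 -> 0
  -- iteration 3/6 --
  RT 150: heading 0 -> 210
  FD 10: (11.5,9.919) -> (2.84,4.919) [heading=210, draw]
  RT 60: heading 210 -> 150
  -- iteration 4/6 --
  RT 150: heading 150 -> 0
  FD 10: (2.84,4.919) -> (12.84,4.919) [heading=0, draw]
  RT 60: heading 0 -> 300
  -- iteration 5/6 --
  RT 150: heading 300 -> 150
  FD 10: (12.84,4.919) -> (4.179,9.919) [heading=150, draw]
  RT 60: heading 150 -> 90
  -- iteration 6/6 --
  RT 150: heading 90 -> 300
  FD 10: (4.179,9.919) -> (9.179,1.258) [heading=300, draw]
  RT 60: heading 300 -> 240
]
PD: pen down
LT 120: heading 240 -> 0
Final: pos=(9.179,1.258), heading=0, 7 segment(s) drawn
Waypoints (8 total):
(0, 0)
(6.5, 11.258)
(6.5, 1.258)
(11.5, 9.919)
(2.84, 4.919)
(12.84, 4.919)
(4.179, 9.919)
(9.179, 1.258)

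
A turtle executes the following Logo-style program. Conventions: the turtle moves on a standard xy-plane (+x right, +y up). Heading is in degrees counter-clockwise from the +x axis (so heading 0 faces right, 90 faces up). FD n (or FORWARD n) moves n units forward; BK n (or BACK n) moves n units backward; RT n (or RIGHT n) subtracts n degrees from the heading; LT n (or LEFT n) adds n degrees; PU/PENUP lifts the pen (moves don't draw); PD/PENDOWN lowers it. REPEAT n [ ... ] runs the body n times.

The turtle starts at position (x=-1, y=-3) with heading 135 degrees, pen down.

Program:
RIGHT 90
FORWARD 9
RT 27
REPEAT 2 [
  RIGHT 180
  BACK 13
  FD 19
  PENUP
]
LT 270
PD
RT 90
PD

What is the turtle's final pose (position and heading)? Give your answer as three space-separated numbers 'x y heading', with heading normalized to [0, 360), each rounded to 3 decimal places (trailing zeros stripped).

Executing turtle program step by step:
Start: pos=(-1,-3), heading=135, pen down
RT 90: heading 135 -> 45
FD 9: (-1,-3) -> (5.364,3.364) [heading=45, draw]
RT 27: heading 45 -> 18
REPEAT 2 [
  -- iteration 1/2 --
  RT 180: heading 18 -> 198
  BK 13: (5.364,3.364) -> (17.728,7.381) [heading=198, draw]
  FD 19: (17.728,7.381) -> (-0.342,1.51) [heading=198, draw]
  PU: pen up
  -- iteration 2/2 --
  RT 180: heading 198 -> 18
  BK 13: (-0.342,1.51) -> (-12.706,-2.507) [heading=18, move]
  FD 19: (-12.706,-2.507) -> (5.364,3.364) [heading=18, move]
  PU: pen up
]
LT 270: heading 18 -> 288
PD: pen down
RT 90: heading 288 -> 198
PD: pen down
Final: pos=(5.364,3.364), heading=198, 3 segment(s) drawn

Answer: 5.364 3.364 198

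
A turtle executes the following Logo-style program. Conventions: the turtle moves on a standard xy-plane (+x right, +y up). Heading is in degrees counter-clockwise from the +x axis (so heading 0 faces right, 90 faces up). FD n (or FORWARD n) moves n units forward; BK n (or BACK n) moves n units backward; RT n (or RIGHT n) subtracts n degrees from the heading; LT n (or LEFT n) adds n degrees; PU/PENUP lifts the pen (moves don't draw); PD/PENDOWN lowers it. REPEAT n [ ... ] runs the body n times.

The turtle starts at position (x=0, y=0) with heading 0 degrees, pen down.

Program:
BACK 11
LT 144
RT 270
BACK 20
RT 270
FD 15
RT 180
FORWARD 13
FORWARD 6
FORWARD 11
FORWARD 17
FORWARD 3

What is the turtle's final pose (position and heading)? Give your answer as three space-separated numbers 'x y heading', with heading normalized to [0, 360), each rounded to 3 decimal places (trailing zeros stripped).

Executing turtle program step by step:
Start: pos=(0,0), heading=0, pen down
BK 11: (0,0) -> (-11,0) [heading=0, draw]
LT 144: heading 0 -> 144
RT 270: heading 144 -> 234
BK 20: (-11,0) -> (0.756,16.18) [heading=234, draw]
RT 270: heading 234 -> 324
FD 15: (0.756,16.18) -> (12.891,7.364) [heading=324, draw]
RT 180: heading 324 -> 144
FD 13: (12.891,7.364) -> (2.374,15.005) [heading=144, draw]
FD 6: (2.374,15.005) -> (-2.48,18.531) [heading=144, draw]
FD 11: (-2.48,18.531) -> (-11.38,24.997) [heading=144, draw]
FD 17: (-11.38,24.997) -> (-25.133,34.989) [heading=144, draw]
FD 3: (-25.133,34.989) -> (-27.56,36.753) [heading=144, draw]
Final: pos=(-27.56,36.753), heading=144, 8 segment(s) drawn

Answer: -27.56 36.753 144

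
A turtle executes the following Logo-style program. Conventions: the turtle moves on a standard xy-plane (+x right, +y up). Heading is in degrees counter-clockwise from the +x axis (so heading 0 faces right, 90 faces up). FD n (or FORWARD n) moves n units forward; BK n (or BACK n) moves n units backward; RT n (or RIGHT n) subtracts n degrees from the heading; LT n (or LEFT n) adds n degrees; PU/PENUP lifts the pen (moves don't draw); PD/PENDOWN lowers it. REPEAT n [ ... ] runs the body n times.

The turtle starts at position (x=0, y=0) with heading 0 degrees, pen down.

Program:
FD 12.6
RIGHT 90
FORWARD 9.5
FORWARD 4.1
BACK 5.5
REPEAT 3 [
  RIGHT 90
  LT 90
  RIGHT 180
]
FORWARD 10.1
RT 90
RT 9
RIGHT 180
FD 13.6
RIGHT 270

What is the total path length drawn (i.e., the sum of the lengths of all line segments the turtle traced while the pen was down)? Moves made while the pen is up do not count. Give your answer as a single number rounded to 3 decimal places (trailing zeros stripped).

Answer: 55.4

Derivation:
Executing turtle program step by step:
Start: pos=(0,0), heading=0, pen down
FD 12.6: (0,0) -> (12.6,0) [heading=0, draw]
RT 90: heading 0 -> 270
FD 9.5: (12.6,0) -> (12.6,-9.5) [heading=270, draw]
FD 4.1: (12.6,-9.5) -> (12.6,-13.6) [heading=270, draw]
BK 5.5: (12.6,-13.6) -> (12.6,-8.1) [heading=270, draw]
REPEAT 3 [
  -- iteration 1/3 --
  RT 90: heading 270 -> 180
  LT 90: heading 180 -> 270
  RT 180: heading 270 -> 90
  -- iteration 2/3 --
  RT 90: heading 90 -> 0
  LT 90: heading 0 -> 90
  RT 180: heading 90 -> 270
  -- iteration 3/3 --
  RT 90: heading 270 -> 180
  LT 90: heading 180 -> 270
  RT 180: heading 270 -> 90
]
FD 10.1: (12.6,-8.1) -> (12.6,2) [heading=90, draw]
RT 90: heading 90 -> 0
RT 9: heading 0 -> 351
RT 180: heading 351 -> 171
FD 13.6: (12.6,2) -> (-0.833,4.128) [heading=171, draw]
RT 270: heading 171 -> 261
Final: pos=(-0.833,4.128), heading=261, 6 segment(s) drawn

Segment lengths:
  seg 1: (0,0) -> (12.6,0), length = 12.6
  seg 2: (12.6,0) -> (12.6,-9.5), length = 9.5
  seg 3: (12.6,-9.5) -> (12.6,-13.6), length = 4.1
  seg 4: (12.6,-13.6) -> (12.6,-8.1), length = 5.5
  seg 5: (12.6,-8.1) -> (12.6,2), length = 10.1
  seg 6: (12.6,2) -> (-0.833,4.128), length = 13.6
Total = 55.4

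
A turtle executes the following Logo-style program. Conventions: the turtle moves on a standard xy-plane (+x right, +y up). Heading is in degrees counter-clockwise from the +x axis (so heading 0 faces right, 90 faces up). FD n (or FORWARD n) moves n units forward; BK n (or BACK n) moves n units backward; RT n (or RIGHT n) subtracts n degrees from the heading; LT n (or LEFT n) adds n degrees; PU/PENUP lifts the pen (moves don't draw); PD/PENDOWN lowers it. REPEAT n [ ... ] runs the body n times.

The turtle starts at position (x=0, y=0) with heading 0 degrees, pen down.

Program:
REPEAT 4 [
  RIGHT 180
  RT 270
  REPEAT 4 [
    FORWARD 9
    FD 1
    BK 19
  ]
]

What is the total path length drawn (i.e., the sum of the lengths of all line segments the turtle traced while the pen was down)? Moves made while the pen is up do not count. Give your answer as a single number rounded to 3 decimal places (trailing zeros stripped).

Executing turtle program step by step:
Start: pos=(0,0), heading=0, pen down
REPEAT 4 [
  -- iteration 1/4 --
  RT 180: heading 0 -> 180
  RT 270: heading 180 -> 270
  REPEAT 4 [
    -- iteration 1/4 --
    FD 9: (0,0) -> (0,-9) [heading=270, draw]
    FD 1: (0,-9) -> (0,-10) [heading=270, draw]
    BK 19: (0,-10) -> (0,9) [heading=270, draw]
    -- iteration 2/4 --
    FD 9: (0,9) -> (0,0) [heading=270, draw]
    FD 1: (0,0) -> (0,-1) [heading=270, draw]
    BK 19: (0,-1) -> (0,18) [heading=270, draw]
    -- iteration 3/4 --
    FD 9: (0,18) -> (0,9) [heading=270, draw]
    FD 1: (0,9) -> (0,8) [heading=270, draw]
    BK 19: (0,8) -> (0,27) [heading=270, draw]
    -- iteration 4/4 --
    FD 9: (0,27) -> (0,18) [heading=270, draw]
    FD 1: (0,18) -> (0,17) [heading=270, draw]
    BK 19: (0,17) -> (0,36) [heading=270, draw]
  ]
  -- iteration 2/4 --
  RT 180: heading 270 -> 90
  RT 270: heading 90 -> 180
  REPEAT 4 [
    -- iteration 1/4 --
    FD 9: (0,36) -> (-9,36) [heading=180, draw]
    FD 1: (-9,36) -> (-10,36) [heading=180, draw]
    BK 19: (-10,36) -> (9,36) [heading=180, draw]
    -- iteration 2/4 --
    FD 9: (9,36) -> (0,36) [heading=180, draw]
    FD 1: (0,36) -> (-1,36) [heading=180, draw]
    BK 19: (-1,36) -> (18,36) [heading=180, draw]
    -- iteration 3/4 --
    FD 9: (18,36) -> (9,36) [heading=180, draw]
    FD 1: (9,36) -> (8,36) [heading=180, draw]
    BK 19: (8,36) -> (27,36) [heading=180, draw]
    -- iteration 4/4 --
    FD 9: (27,36) -> (18,36) [heading=180, draw]
    FD 1: (18,36) -> (17,36) [heading=180, draw]
    BK 19: (17,36) -> (36,36) [heading=180, draw]
  ]
  -- iteration 3/4 --
  RT 180: heading 180 -> 0
  RT 270: heading 0 -> 90
  REPEAT 4 [
    -- iteration 1/4 --
    FD 9: (36,36) -> (36,45) [heading=90, draw]
    FD 1: (36,45) -> (36,46) [heading=90, draw]
    BK 19: (36,46) -> (36,27) [heading=90, draw]
    -- iteration 2/4 --
    FD 9: (36,27) -> (36,36) [heading=90, draw]
    FD 1: (36,36) -> (36,37) [heading=90, draw]
    BK 19: (36,37) -> (36,18) [heading=90, draw]
    -- iteration 3/4 --
    FD 9: (36,18) -> (36,27) [heading=90, draw]
    FD 1: (36,27) -> (36,28) [heading=90, draw]
    BK 19: (36,28) -> (36,9) [heading=90, draw]
    -- iteration 4/4 --
    FD 9: (36,9) -> (36,18) [heading=90, draw]
    FD 1: (36,18) -> (36,19) [heading=90, draw]
    BK 19: (36,19) -> (36,0) [heading=90, draw]
  ]
  -- iteration 4/4 --
  RT 180: heading 90 -> 270
  RT 270: heading 270 -> 0
  REPEAT 4 [
    -- iteration 1/4 --
    FD 9: (36,0) -> (45,0) [heading=0, draw]
    FD 1: (45,0) -> (46,0) [heading=0, draw]
    BK 19: (46,0) -> (27,0) [heading=0, draw]
    -- iteration 2/4 --
    FD 9: (27,0) -> (36,0) [heading=0, draw]
    FD 1: (36,0) -> (37,0) [heading=0, draw]
    BK 19: (37,0) -> (18,0) [heading=0, draw]
    -- iteration 3/4 --
    FD 9: (18,0) -> (27,0) [heading=0, draw]
    FD 1: (27,0) -> (28,0) [heading=0, draw]
    BK 19: (28,0) -> (9,0) [heading=0, draw]
    -- iteration 4/4 --
    FD 9: (9,0) -> (18,0) [heading=0, draw]
    FD 1: (18,0) -> (19,0) [heading=0, draw]
    BK 19: (19,0) -> (0,0) [heading=0, draw]
  ]
]
Final: pos=(0,0), heading=0, 48 segment(s) drawn

Segment lengths:
  seg 1: (0,0) -> (0,-9), length = 9
  seg 2: (0,-9) -> (0,-10), length = 1
  seg 3: (0,-10) -> (0,9), length = 19
  seg 4: (0,9) -> (0,0), length = 9
  seg 5: (0,0) -> (0,-1), length = 1
  seg 6: (0,-1) -> (0,18), length = 19
  seg 7: (0,18) -> (0,9), length = 9
  seg 8: (0,9) -> (0,8), length = 1
  seg 9: (0,8) -> (0,27), length = 19
  seg 10: (0,27) -> (0,18), length = 9
  seg 11: (0,18) -> (0,17), length = 1
  seg 12: (0,17) -> (0,36), length = 19
  seg 13: (0,36) -> (-9,36), length = 9
  seg 14: (-9,36) -> (-10,36), length = 1
  seg 15: (-10,36) -> (9,36), length = 19
  seg 16: (9,36) -> (0,36), length = 9
  seg 17: (0,36) -> (-1,36), length = 1
  seg 18: (-1,36) -> (18,36), length = 19
  seg 19: (18,36) -> (9,36), length = 9
  seg 20: (9,36) -> (8,36), length = 1
  seg 21: (8,36) -> (27,36), length = 19
  seg 22: (27,36) -> (18,36), length = 9
  seg 23: (18,36) -> (17,36), length = 1
  seg 24: (17,36) -> (36,36), length = 19
  seg 25: (36,36) -> (36,45), length = 9
  seg 26: (36,45) -> (36,46), length = 1
  seg 27: (36,46) -> (36,27), length = 19
  seg 28: (36,27) -> (36,36), length = 9
  seg 29: (36,36) -> (36,37), length = 1
  seg 30: (36,37) -> (36,18), length = 19
  seg 31: (36,18) -> (36,27), length = 9
  seg 32: (36,27) -> (36,28), length = 1
  seg 33: (36,28) -> (36,9), length = 19
  seg 34: (36,9) -> (36,18), length = 9
  seg 35: (36,18) -> (36,19), length = 1
  seg 36: (36,19) -> (36,0), length = 19
  seg 37: (36,0) -> (45,0), length = 9
  seg 38: (45,0) -> (46,0), length = 1
  seg 39: (46,0) -> (27,0), length = 19
  seg 40: (27,0) -> (36,0), length = 9
  seg 41: (36,0) -> (37,0), length = 1
  seg 42: (37,0) -> (18,0), length = 19
  seg 43: (18,0) -> (27,0), length = 9
  seg 44: (27,0) -> (28,0), length = 1
  seg 45: (28,0) -> (9,0), length = 19
  seg 46: (9,0) -> (18,0), length = 9
  seg 47: (18,0) -> (19,0), length = 1
  seg 48: (19,0) -> (0,0), length = 19
Total = 464

Answer: 464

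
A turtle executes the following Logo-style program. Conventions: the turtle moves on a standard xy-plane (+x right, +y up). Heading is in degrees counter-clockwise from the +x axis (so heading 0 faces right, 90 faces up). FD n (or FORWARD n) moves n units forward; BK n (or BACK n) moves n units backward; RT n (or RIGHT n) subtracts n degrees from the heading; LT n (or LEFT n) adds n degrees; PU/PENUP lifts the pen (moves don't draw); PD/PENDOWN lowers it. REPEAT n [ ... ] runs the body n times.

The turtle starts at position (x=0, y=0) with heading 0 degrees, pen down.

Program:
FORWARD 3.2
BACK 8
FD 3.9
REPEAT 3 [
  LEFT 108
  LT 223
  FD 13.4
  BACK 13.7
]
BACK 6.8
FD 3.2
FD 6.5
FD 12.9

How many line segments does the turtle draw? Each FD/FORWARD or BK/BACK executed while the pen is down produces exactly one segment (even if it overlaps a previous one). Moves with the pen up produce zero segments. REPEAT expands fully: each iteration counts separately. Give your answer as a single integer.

Answer: 13

Derivation:
Executing turtle program step by step:
Start: pos=(0,0), heading=0, pen down
FD 3.2: (0,0) -> (3.2,0) [heading=0, draw]
BK 8: (3.2,0) -> (-4.8,0) [heading=0, draw]
FD 3.9: (-4.8,0) -> (-0.9,0) [heading=0, draw]
REPEAT 3 [
  -- iteration 1/3 --
  LT 108: heading 0 -> 108
  LT 223: heading 108 -> 331
  FD 13.4: (-0.9,0) -> (10.82,-6.496) [heading=331, draw]
  BK 13.7: (10.82,-6.496) -> (-1.162,0.145) [heading=331, draw]
  -- iteration 2/3 --
  LT 108: heading 331 -> 79
  LT 223: heading 79 -> 302
  FD 13.4: (-1.162,0.145) -> (5.939,-11.218) [heading=302, draw]
  BK 13.7: (5.939,-11.218) -> (-1.321,0.4) [heading=302, draw]
  -- iteration 3/3 --
  LT 108: heading 302 -> 50
  LT 223: heading 50 -> 273
  FD 13.4: (-1.321,0.4) -> (-0.62,-12.982) [heading=273, draw]
  BK 13.7: (-0.62,-12.982) -> (-1.337,0.699) [heading=273, draw]
]
BK 6.8: (-1.337,0.699) -> (-1.693,7.49) [heading=273, draw]
FD 3.2: (-1.693,7.49) -> (-1.525,4.295) [heading=273, draw]
FD 6.5: (-1.525,4.295) -> (-1.185,-2.197) [heading=273, draw]
FD 12.9: (-1.185,-2.197) -> (-0.51,-15.079) [heading=273, draw]
Final: pos=(-0.51,-15.079), heading=273, 13 segment(s) drawn
Segments drawn: 13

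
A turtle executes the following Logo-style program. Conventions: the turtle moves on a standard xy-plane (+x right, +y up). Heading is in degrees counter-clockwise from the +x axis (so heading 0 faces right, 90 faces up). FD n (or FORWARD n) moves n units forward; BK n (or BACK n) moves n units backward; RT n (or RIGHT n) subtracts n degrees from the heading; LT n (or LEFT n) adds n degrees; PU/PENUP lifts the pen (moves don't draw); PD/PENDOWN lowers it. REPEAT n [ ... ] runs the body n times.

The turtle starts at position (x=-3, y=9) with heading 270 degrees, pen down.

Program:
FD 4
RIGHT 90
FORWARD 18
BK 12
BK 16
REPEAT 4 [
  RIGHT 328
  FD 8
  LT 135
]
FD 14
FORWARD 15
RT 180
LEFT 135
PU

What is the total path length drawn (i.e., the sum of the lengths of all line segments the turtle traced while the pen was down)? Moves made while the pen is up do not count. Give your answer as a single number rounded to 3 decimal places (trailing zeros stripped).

Answer: 111

Derivation:
Executing turtle program step by step:
Start: pos=(-3,9), heading=270, pen down
FD 4: (-3,9) -> (-3,5) [heading=270, draw]
RT 90: heading 270 -> 180
FD 18: (-3,5) -> (-21,5) [heading=180, draw]
BK 12: (-21,5) -> (-9,5) [heading=180, draw]
BK 16: (-9,5) -> (7,5) [heading=180, draw]
REPEAT 4 [
  -- iteration 1/4 --
  RT 328: heading 180 -> 212
  FD 8: (7,5) -> (0.216,0.761) [heading=212, draw]
  LT 135: heading 212 -> 347
  -- iteration 2/4 --
  RT 328: heading 347 -> 19
  FD 8: (0.216,0.761) -> (7.78,3.365) [heading=19, draw]
  LT 135: heading 19 -> 154
  -- iteration 3/4 --
  RT 328: heading 154 -> 186
  FD 8: (7.78,3.365) -> (-0.176,2.529) [heading=186, draw]
  LT 135: heading 186 -> 321
  -- iteration 4/4 --
  RT 328: heading 321 -> 353
  FD 8: (-0.176,2.529) -> (7.764,1.554) [heading=353, draw]
  LT 135: heading 353 -> 128
]
FD 14: (7.764,1.554) -> (-0.855,12.586) [heading=128, draw]
FD 15: (-0.855,12.586) -> (-10.09,24.406) [heading=128, draw]
RT 180: heading 128 -> 308
LT 135: heading 308 -> 83
PU: pen up
Final: pos=(-10.09,24.406), heading=83, 10 segment(s) drawn

Segment lengths:
  seg 1: (-3,9) -> (-3,5), length = 4
  seg 2: (-3,5) -> (-21,5), length = 18
  seg 3: (-21,5) -> (-9,5), length = 12
  seg 4: (-9,5) -> (7,5), length = 16
  seg 5: (7,5) -> (0.216,0.761), length = 8
  seg 6: (0.216,0.761) -> (7.78,3.365), length = 8
  seg 7: (7.78,3.365) -> (-0.176,2.529), length = 8
  seg 8: (-0.176,2.529) -> (7.764,1.554), length = 8
  seg 9: (7.764,1.554) -> (-0.855,12.586), length = 14
  seg 10: (-0.855,12.586) -> (-10.09,24.406), length = 15
Total = 111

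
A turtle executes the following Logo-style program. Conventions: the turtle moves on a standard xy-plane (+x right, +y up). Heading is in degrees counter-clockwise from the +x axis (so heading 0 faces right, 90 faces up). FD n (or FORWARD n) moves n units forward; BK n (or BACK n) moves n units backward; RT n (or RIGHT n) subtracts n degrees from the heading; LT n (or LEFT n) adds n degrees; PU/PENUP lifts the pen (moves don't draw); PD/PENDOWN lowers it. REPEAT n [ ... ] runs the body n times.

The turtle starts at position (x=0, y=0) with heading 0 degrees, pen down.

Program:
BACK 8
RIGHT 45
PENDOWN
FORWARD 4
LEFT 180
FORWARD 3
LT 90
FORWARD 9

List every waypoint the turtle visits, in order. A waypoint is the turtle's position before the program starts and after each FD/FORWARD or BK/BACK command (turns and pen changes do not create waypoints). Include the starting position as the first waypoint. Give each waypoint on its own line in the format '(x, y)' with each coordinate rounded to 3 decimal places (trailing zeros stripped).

Answer: (0, 0)
(-8, 0)
(-5.172, -2.828)
(-7.293, -0.707)
(-13.657, -7.071)

Derivation:
Executing turtle program step by step:
Start: pos=(0,0), heading=0, pen down
BK 8: (0,0) -> (-8,0) [heading=0, draw]
RT 45: heading 0 -> 315
PD: pen down
FD 4: (-8,0) -> (-5.172,-2.828) [heading=315, draw]
LT 180: heading 315 -> 135
FD 3: (-5.172,-2.828) -> (-7.293,-0.707) [heading=135, draw]
LT 90: heading 135 -> 225
FD 9: (-7.293,-0.707) -> (-13.657,-7.071) [heading=225, draw]
Final: pos=(-13.657,-7.071), heading=225, 4 segment(s) drawn
Waypoints (5 total):
(0, 0)
(-8, 0)
(-5.172, -2.828)
(-7.293, -0.707)
(-13.657, -7.071)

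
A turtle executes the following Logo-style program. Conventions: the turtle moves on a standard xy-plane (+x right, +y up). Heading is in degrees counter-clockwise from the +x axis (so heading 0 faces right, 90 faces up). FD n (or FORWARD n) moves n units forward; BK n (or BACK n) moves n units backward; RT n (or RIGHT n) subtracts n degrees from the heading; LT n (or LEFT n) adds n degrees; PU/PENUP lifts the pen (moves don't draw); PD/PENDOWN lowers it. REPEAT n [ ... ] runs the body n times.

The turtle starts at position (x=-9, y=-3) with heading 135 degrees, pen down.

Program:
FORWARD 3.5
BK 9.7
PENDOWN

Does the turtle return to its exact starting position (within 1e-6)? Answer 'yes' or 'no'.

Answer: no

Derivation:
Executing turtle program step by step:
Start: pos=(-9,-3), heading=135, pen down
FD 3.5: (-9,-3) -> (-11.475,-0.525) [heading=135, draw]
BK 9.7: (-11.475,-0.525) -> (-4.616,-7.384) [heading=135, draw]
PD: pen down
Final: pos=(-4.616,-7.384), heading=135, 2 segment(s) drawn

Start position: (-9, -3)
Final position: (-4.616, -7.384)
Distance = 6.2; >= 1e-6 -> NOT closed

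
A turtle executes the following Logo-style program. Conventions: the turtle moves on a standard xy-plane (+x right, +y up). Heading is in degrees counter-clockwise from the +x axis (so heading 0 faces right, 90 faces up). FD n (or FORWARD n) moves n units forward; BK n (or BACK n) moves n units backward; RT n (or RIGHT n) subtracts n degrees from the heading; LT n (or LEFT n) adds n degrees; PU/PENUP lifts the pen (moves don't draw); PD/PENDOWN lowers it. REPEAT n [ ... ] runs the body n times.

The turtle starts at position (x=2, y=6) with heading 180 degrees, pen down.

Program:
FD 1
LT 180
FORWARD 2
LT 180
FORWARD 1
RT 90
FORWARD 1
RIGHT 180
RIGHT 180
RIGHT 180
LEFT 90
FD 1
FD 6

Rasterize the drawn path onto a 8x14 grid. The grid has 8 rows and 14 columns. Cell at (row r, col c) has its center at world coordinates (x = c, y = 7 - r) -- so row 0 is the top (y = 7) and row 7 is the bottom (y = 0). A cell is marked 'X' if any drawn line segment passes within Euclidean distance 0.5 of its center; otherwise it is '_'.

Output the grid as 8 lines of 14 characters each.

Answer: __XXXXXXXX____
_XXX__________
______________
______________
______________
______________
______________
______________

Derivation:
Segment 0: (2,6) -> (1,6)
Segment 1: (1,6) -> (3,6)
Segment 2: (3,6) -> (2,6)
Segment 3: (2,6) -> (2,7)
Segment 4: (2,7) -> (3,7)
Segment 5: (3,7) -> (9,7)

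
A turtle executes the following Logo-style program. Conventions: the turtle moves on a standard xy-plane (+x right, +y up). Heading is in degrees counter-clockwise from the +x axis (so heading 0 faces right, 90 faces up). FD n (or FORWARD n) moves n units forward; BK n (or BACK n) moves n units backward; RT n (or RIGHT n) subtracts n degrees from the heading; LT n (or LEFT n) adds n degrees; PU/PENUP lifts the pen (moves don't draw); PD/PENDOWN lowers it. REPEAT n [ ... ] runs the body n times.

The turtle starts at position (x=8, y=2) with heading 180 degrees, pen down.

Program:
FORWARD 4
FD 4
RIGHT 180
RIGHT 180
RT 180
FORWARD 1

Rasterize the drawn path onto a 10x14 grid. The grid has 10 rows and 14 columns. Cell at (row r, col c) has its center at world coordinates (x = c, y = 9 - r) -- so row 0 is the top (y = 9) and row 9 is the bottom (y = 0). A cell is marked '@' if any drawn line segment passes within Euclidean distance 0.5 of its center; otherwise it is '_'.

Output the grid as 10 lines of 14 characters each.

Segment 0: (8,2) -> (4,2)
Segment 1: (4,2) -> (0,2)
Segment 2: (0,2) -> (1,2)

Answer: ______________
______________
______________
______________
______________
______________
______________
@@@@@@@@@_____
______________
______________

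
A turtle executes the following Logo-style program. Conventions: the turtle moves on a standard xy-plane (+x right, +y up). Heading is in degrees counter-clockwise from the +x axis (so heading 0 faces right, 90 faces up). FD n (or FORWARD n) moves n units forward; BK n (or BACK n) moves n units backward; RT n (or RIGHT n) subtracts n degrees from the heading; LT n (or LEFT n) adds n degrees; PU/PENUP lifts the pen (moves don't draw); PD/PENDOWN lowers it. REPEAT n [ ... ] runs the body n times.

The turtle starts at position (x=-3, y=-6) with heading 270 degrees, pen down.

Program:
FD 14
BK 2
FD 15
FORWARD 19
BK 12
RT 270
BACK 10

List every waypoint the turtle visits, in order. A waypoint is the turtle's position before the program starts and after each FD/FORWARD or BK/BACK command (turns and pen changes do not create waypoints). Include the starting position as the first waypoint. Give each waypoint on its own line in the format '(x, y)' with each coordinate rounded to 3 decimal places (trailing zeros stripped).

Executing turtle program step by step:
Start: pos=(-3,-6), heading=270, pen down
FD 14: (-3,-6) -> (-3,-20) [heading=270, draw]
BK 2: (-3,-20) -> (-3,-18) [heading=270, draw]
FD 15: (-3,-18) -> (-3,-33) [heading=270, draw]
FD 19: (-3,-33) -> (-3,-52) [heading=270, draw]
BK 12: (-3,-52) -> (-3,-40) [heading=270, draw]
RT 270: heading 270 -> 0
BK 10: (-3,-40) -> (-13,-40) [heading=0, draw]
Final: pos=(-13,-40), heading=0, 6 segment(s) drawn
Waypoints (7 total):
(-3, -6)
(-3, -20)
(-3, -18)
(-3, -33)
(-3, -52)
(-3, -40)
(-13, -40)

Answer: (-3, -6)
(-3, -20)
(-3, -18)
(-3, -33)
(-3, -52)
(-3, -40)
(-13, -40)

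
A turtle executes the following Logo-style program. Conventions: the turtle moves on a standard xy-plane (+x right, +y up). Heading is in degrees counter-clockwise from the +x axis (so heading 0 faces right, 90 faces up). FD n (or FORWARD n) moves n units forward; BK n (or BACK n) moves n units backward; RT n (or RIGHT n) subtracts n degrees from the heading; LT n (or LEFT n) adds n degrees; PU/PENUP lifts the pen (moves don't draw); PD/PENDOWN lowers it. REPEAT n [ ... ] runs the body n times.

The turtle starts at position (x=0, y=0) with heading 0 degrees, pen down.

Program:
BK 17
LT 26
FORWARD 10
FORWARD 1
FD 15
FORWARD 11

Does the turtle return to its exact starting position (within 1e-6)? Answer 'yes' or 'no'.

Answer: no

Derivation:
Executing turtle program step by step:
Start: pos=(0,0), heading=0, pen down
BK 17: (0,0) -> (-17,0) [heading=0, draw]
LT 26: heading 0 -> 26
FD 10: (-17,0) -> (-8.012,4.384) [heading=26, draw]
FD 1: (-8.012,4.384) -> (-7.113,4.822) [heading=26, draw]
FD 15: (-7.113,4.822) -> (6.369,11.398) [heading=26, draw]
FD 11: (6.369,11.398) -> (16.255,16.22) [heading=26, draw]
Final: pos=(16.255,16.22), heading=26, 5 segment(s) drawn

Start position: (0, 0)
Final position: (16.255, 16.22)
Distance = 22.963; >= 1e-6 -> NOT closed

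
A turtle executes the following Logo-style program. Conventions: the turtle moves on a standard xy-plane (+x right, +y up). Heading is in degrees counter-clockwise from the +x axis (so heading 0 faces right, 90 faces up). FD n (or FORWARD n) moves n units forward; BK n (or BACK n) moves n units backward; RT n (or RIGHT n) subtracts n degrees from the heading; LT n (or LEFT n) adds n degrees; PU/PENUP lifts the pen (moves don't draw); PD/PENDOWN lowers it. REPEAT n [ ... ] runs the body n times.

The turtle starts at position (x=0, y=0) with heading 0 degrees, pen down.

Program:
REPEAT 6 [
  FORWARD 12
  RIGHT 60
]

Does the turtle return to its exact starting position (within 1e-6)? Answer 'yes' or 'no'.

Executing turtle program step by step:
Start: pos=(0,0), heading=0, pen down
REPEAT 6 [
  -- iteration 1/6 --
  FD 12: (0,0) -> (12,0) [heading=0, draw]
  RT 60: heading 0 -> 300
  -- iteration 2/6 --
  FD 12: (12,0) -> (18,-10.392) [heading=300, draw]
  RT 60: heading 300 -> 240
  -- iteration 3/6 --
  FD 12: (18,-10.392) -> (12,-20.785) [heading=240, draw]
  RT 60: heading 240 -> 180
  -- iteration 4/6 --
  FD 12: (12,-20.785) -> (0,-20.785) [heading=180, draw]
  RT 60: heading 180 -> 120
  -- iteration 5/6 --
  FD 12: (0,-20.785) -> (-6,-10.392) [heading=120, draw]
  RT 60: heading 120 -> 60
  -- iteration 6/6 --
  FD 12: (-6,-10.392) -> (0,0) [heading=60, draw]
  RT 60: heading 60 -> 0
]
Final: pos=(0,0), heading=0, 6 segment(s) drawn

Start position: (0, 0)
Final position: (0, 0)
Distance = 0; < 1e-6 -> CLOSED

Answer: yes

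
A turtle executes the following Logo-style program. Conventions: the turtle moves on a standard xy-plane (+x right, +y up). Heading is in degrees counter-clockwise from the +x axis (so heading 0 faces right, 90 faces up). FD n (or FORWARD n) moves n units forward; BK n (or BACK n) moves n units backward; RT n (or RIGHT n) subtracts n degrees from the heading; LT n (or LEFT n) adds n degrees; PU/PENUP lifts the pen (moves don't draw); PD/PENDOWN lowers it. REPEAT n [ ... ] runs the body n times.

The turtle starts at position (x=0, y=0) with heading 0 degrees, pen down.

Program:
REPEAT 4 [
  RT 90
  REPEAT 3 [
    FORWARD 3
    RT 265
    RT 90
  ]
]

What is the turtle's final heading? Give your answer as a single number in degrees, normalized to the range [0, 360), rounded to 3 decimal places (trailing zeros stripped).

Executing turtle program step by step:
Start: pos=(0,0), heading=0, pen down
REPEAT 4 [
  -- iteration 1/4 --
  RT 90: heading 0 -> 270
  REPEAT 3 [
    -- iteration 1/3 --
    FD 3: (0,0) -> (0,-3) [heading=270, draw]
    RT 265: heading 270 -> 5
    RT 90: heading 5 -> 275
    -- iteration 2/3 --
    FD 3: (0,-3) -> (0.261,-5.989) [heading=275, draw]
    RT 265: heading 275 -> 10
    RT 90: heading 10 -> 280
    -- iteration 3/3 --
    FD 3: (0.261,-5.989) -> (0.782,-8.943) [heading=280, draw]
    RT 265: heading 280 -> 15
    RT 90: heading 15 -> 285
  ]
  -- iteration 2/4 --
  RT 90: heading 285 -> 195
  REPEAT 3 [
    -- iteration 1/3 --
    FD 3: (0.782,-8.943) -> (-2.115,-9.719) [heading=195, draw]
    RT 265: heading 195 -> 290
    RT 90: heading 290 -> 200
    -- iteration 2/3 --
    FD 3: (-2.115,-9.719) -> (-4.934,-10.746) [heading=200, draw]
    RT 265: heading 200 -> 295
    RT 90: heading 295 -> 205
    -- iteration 3/3 --
    FD 3: (-4.934,-10.746) -> (-7.653,-12.013) [heading=205, draw]
    RT 265: heading 205 -> 300
    RT 90: heading 300 -> 210
  ]
  -- iteration 3/4 --
  RT 90: heading 210 -> 120
  REPEAT 3 [
    -- iteration 1/3 --
    FD 3: (-7.653,-12.013) -> (-9.153,-9.415) [heading=120, draw]
    RT 265: heading 120 -> 215
    RT 90: heading 215 -> 125
    -- iteration 2/3 --
    FD 3: (-9.153,-9.415) -> (-10.874,-6.958) [heading=125, draw]
    RT 265: heading 125 -> 220
    RT 90: heading 220 -> 130
    -- iteration 3/3 --
    FD 3: (-10.874,-6.958) -> (-12.802,-4.66) [heading=130, draw]
    RT 265: heading 130 -> 225
    RT 90: heading 225 -> 135
  ]
  -- iteration 4/4 --
  RT 90: heading 135 -> 45
  REPEAT 3 [
    -- iteration 1/3 --
    FD 3: (-12.802,-4.66) -> (-10.681,-2.538) [heading=45, draw]
    RT 265: heading 45 -> 140
    RT 90: heading 140 -> 50
    -- iteration 2/3 --
    FD 3: (-10.681,-2.538) -> (-8.753,-0.24) [heading=50, draw]
    RT 265: heading 50 -> 145
    RT 90: heading 145 -> 55
    -- iteration 3/3 --
    FD 3: (-8.753,-0.24) -> (-7.032,2.217) [heading=55, draw]
    RT 265: heading 55 -> 150
    RT 90: heading 150 -> 60
  ]
]
Final: pos=(-7.032,2.217), heading=60, 12 segment(s) drawn

Answer: 60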